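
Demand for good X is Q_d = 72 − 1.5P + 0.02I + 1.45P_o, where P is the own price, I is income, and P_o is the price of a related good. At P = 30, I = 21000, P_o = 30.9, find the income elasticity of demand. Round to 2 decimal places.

0.85

At the given point, Q_d = 72 − 1.5(30) + 0.02(21000) + 1.45(30.9) = 72 − 45 + 420 + 44.805 = 491.805.
∂Q_d/∂I = +0.02, so E_I = 0.02·(21000/491.805) ≈ 0.85.
E_I ∈ (0,1): normal good (necessity).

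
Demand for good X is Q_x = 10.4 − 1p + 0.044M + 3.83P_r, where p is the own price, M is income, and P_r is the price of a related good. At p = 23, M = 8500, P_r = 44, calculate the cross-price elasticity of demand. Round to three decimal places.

0.318

Substituting, Q_x = 10.4 − 1(23) + 0.044(8500) + 3.83(44) = 10.4 − 23 + 374 + 168.52 = 529.92.
∂Q_x/∂P_r = +3.83, so E_xy = 3.83·(44/529.92) ≈ 0.318.
E_xy > 0: the goods are substitutes.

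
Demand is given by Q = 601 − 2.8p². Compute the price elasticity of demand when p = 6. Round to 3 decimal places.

-0.403

At p = 6, Q = 500.2.
dQ/dp = −2·2.8·p = −33.6.
Point elasticity E = (dQ/dp)·(p/Q) = -33.6 × 6/500.2 ≈ -0.403.
|E| < 1, so demand is inelastic at this price.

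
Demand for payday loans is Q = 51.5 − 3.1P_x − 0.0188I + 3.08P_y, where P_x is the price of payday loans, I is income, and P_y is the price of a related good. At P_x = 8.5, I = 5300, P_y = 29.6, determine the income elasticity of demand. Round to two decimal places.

Q = 51.5 − 3.1(8.5) − 0.0188(5300) + 3.08(29.6) = 51.5 − 26.35 − 99.64 + 91.168 = 16.678.
∂Q/∂I = −0.0188, so E_I = -0.0188·(5300/16.678) ≈ -5.97.
E_I < 0: inferior good.

-5.97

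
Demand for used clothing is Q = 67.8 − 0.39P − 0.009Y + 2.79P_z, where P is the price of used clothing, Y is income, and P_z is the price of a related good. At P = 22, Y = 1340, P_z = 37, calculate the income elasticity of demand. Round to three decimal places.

First evaluate Q: 67.8 − 0.39(22) − 0.009(1340) + 2.79(37) = 67.8 − 8.58 − 12.06 + 103.23 = 150.39.
∂Q/∂Y = −0.009, so E_I = -0.009·(1340/150.39) ≈ -0.080.
E_I < 0: inferior good.

-0.080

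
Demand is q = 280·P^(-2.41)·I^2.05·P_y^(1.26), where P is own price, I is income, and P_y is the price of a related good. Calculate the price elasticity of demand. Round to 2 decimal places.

For a Cobb–Douglas (constant-elasticity) form q = A·P^α·…, the elasticity with respect to P equals the exponent α at every point.
Here the exponent on P is -2.41, so the price elasticity of demand is -2.41.

-2.41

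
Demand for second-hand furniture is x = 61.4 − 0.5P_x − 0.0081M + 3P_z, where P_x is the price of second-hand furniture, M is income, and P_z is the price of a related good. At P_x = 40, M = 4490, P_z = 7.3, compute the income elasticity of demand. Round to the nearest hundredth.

-1.35

First evaluate x: 61.4 − 0.5(40) − 0.0081(4490) + 3(7.3) = 61.4 − 20 − 36.369 + 21.9 = 26.931.
∂x/∂M = −0.0081, so E_I = -0.0081·(4490/26.931) ≈ -1.35.
E_I < 0: inferior good.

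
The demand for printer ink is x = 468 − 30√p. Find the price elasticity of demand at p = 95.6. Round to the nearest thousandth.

At p = 95.6, x = 174.6742.
dx/dp = −30/(2√p) = −30/(2·9.7775).
Point elasticity E = (dx/dp)·(p/x) = -1.5341 × 95.6/174.6742 ≈ -0.840.
|E| < 1, so demand is inelastic at this price.

-0.840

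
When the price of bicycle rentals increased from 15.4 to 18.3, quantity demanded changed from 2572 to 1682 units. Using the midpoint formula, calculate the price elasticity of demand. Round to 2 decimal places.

%ΔQ = (1682 − 2572)/[(2572 + 1682)/2] = -890/2127 ≈ -0.4184.
%ΔP = (18.3 − 15.4)/[(15.4 + 18.3)/2] = 2.9/16.85 ≈ 0.1721.
Arc elasticity E = %ΔQ/%ΔP ≈ -0.4184/0.1721 ≈ -2.43.
|E| > 1: demand is elastic over this range.

-2.43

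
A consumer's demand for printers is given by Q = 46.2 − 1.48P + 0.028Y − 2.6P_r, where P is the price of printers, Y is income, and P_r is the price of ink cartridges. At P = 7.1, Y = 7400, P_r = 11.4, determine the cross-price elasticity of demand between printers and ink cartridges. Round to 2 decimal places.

Evaluating quantity at (P, Y, P_r) gives Q = 46.2 − 1.48(7.1) + 0.028(7400) − 2.6(11.4) = 46.2 − 10.508 + 207.2 − 29.64 = 213.252.
∂Q/∂P_r = −2.6, so E_xy = -2.6·(11.4/213.252) ≈ -0.14.
E_xy < 0: the goods are complements.

-0.14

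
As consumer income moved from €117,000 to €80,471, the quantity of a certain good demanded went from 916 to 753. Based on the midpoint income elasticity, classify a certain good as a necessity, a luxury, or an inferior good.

necessity

%ΔQ = (753 − 916)/[(916+753)/2] = -163/834.5 ≈ -0.1953.
%ΔM = (80,471 − 117,000)/[(117,000+80,471)/2] = -36529/98735.5 ≈ -0.3700.
E_I = %ΔQ/%ΔM ≈ 0.528.
E_I ∈ (0,1): normal good (necessity).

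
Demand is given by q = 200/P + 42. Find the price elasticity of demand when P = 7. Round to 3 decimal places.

-0.405

At P = 7, q = 70.5714.
dq/dP = −200/P² = −4.0816.
Point elasticity E = (dq/dP)·(P/q) = -4.0816 × 7/70.5714 ≈ -0.405.
|E| < 1, so demand is inelastic at this price.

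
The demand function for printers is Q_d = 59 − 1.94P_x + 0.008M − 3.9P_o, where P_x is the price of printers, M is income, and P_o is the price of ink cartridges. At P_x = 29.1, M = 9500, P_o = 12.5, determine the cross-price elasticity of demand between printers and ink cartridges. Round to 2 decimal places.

-1.64

At the given point, Q_d = 59 − 1.94(29.1) + 0.008(9500) − 3.9(12.5) = 59 − 56.454 + 76 − 48.75 = 29.796.
∂Q_d/∂P_o = −3.9, so E_xy = -3.9·(12.5/29.796) ≈ -1.64.
E_xy < 0: the goods are complements.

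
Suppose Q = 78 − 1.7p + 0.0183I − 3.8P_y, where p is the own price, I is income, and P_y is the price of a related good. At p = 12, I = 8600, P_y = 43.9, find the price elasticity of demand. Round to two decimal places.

-0.42

First evaluate Q: 78 − 1.7(12) + 0.0183(8600) − 3.8(43.9) = 78 − 20.4 + 157.38 − 166.82 = 48.16.
∂Q/∂p = −1.7, so E_p = (−1.7)·(12/48.16) ≈ -0.42.
|E_p| < 1: demand is inelastic.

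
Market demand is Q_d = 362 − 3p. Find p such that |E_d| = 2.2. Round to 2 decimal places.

82.96

Set −bp/(a − bp) = −2.2 ⇒ bp = 2.2(a − bp) ⇒ bp(1+2.2) = 2.2·a.
p = 2.2·362/(3·3.2) ≈ 82.96.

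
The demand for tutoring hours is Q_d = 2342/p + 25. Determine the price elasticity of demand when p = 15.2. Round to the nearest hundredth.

At p = 15.2, Q_d = 179.0789.
dQ_d/dp = −2342/p² = −10.1368.
Point elasticity E = (dQ_d/dp)·(p/Q_d) = -10.1368 × 15.2/179.0789 ≈ -0.86.
|E| < 1, so demand is inelastic at this price.

-0.86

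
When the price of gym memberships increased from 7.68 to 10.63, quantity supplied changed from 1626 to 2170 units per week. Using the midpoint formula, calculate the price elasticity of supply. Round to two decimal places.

0.89

%ΔQ = (2170 − 1626)/[(1626 + 2170)/2] = 544/1898 ≈ 0.2866.
%ΔP = (10.63 − 7.68)/[(7.68 + 10.63)/2] = 2.95/9.155 ≈ 0.3222.
Arc elasticity E = %ΔQ/%ΔP ≈ 0.2866/0.3222 ≈ 0.89.
|E| < 1: supply is inelastic over this range.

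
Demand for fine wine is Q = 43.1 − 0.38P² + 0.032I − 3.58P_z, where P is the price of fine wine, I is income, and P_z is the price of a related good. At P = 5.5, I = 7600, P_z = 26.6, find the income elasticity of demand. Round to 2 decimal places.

Q = 43.1 − 0.38(5.5)² + 0.032(7600) − 3.58(26.6) = 43.1 − 11.495 + 243.2 − 95.228 = 179.577.
∂Q/∂I = +0.032, so E_I = 0.032·(7600/179.577) ≈ 1.35.
E_I > 1: normal good (luxury).

1.35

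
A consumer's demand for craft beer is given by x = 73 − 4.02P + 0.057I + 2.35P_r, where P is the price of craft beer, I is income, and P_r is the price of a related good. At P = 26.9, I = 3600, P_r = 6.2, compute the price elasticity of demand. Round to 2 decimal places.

First evaluate x: 73 − 4.02(26.9) + 0.057(3600) + 2.35(6.2) = 73 − 108.138 + 205.2 + 14.57 = 184.632.
∂x/∂P = −4.02, so E_p = (−4.02)·(26.9/184.632) ≈ -0.59.
|E_p| < 1: demand is inelastic.

-0.59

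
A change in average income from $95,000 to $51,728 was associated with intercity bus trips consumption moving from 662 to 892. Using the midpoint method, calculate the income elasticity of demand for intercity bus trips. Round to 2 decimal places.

%ΔQ = (892 − 662)/[(662+892)/2] = 230/777 ≈ 0.2960.
%ΔI = (51,728 − 95,000)/[(95,000+51,728)/2] = -43272/73364 ≈ -0.5898.
E_I = %ΔQ/%ΔI ≈ -0.50.
E_I < 0: inferior good.

-0.50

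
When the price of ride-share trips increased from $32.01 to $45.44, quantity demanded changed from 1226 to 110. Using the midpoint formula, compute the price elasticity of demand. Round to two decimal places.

-4.82

%ΔQ = (110 − 1226)/[(1226 + 110)/2] = -1116/668 ≈ -1.6707.
%Δp = (45.44 − 32.01)/[(32.01 + 45.44)/2] = 13.43/38.725 ≈ 0.3468.
Arc elasticity E = %ΔQ/%Δp ≈ -1.6707/0.3468 ≈ -4.82.
|E| > 1: demand is elastic over this range.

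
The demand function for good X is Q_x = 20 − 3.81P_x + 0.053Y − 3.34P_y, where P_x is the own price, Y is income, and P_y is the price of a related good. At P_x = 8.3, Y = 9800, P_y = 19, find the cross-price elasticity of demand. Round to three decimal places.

Substituting, Q_x = 20 − 3.81(8.3) + 0.053(9800) − 3.34(19) = 20 − 31.623 + 519.4 − 63.46 = 444.317.
∂Q_x/∂P_y = −3.34, so E_xy = -3.34·(19/444.317) ≈ -0.143.
E_xy < 0: the goods are complements.

-0.143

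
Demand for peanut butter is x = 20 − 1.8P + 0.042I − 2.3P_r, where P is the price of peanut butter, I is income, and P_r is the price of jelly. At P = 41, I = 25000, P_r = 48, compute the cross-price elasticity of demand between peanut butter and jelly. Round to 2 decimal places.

-0.12

First evaluate x: 20 − 1.8(41) + 0.042(25000) − 2.3(48) = 20 − 73.8 + 1050 − 110.4 = 885.8.
∂x/∂P_r = −2.3, so E_xy = -2.3·(48/885.8) ≈ -0.12.
E_xy < 0: the goods are complements.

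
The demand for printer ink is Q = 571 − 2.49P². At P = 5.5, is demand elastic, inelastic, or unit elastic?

At P = 5.5, Q = 495.6775.
dQ/dP = −2·2.49·P = −27.39.
Point elasticity E = (dQ/dP)·(P/Q) = -27.39 × 5.5/495.6775 ≈ -0.304.
|E| ≈ 0.304 < 1, so demand is inelastic.

inelastic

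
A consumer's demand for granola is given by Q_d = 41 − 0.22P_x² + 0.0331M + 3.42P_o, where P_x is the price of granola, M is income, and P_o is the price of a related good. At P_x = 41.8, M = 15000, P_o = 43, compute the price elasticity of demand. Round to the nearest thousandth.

Q_d = 41 − 0.22(41.8)² + 0.0331(15000) + 3.42(43) = 41 − 384.3928 + 496.5 + 147.06 = 300.1672.
∂Q_d/∂P_x = −2·0.22·P_x = -18.392, so E_p = -18.392·(41.8/300.1672) ≈ -2.561.
|E_p| > 1: demand is elastic.

-2.561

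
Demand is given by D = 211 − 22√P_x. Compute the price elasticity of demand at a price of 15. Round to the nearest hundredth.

-0.34

At P_x = 15, D = 125.7944.
dD/dP_x = −22/(2√P_x) = −22/(2·3.873).
Point elasticity E = (dD/dP_x)·(P_x/D) = -2.8402 × 15/125.7944 ≈ -0.34.
|E| < 1, so demand is inelastic at this price.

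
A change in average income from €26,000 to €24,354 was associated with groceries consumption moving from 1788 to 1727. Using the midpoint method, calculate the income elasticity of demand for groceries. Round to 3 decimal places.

%ΔQ = (1727 − 1788)/[(1788+1727)/2] = -61/1757.5 ≈ -0.0347.
%ΔY = (24,354 − 26,000)/[(26,000+24,354)/2] = -1646/25177 ≈ -0.0654.
E_I = %ΔQ/%ΔY ≈ 0.531.
E_I ∈ (0,1): normal good (necessity).

0.531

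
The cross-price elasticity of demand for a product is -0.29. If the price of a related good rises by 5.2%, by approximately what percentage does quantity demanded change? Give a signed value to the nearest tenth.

-1.5

%ΔQ ≈ E × %ΔP_y = (-0.29) × (5.2%) ≈ -1.5%.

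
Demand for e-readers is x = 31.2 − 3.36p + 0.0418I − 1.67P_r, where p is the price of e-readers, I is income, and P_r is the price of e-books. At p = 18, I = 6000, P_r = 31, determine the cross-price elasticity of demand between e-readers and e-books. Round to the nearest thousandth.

First evaluate x: 31.2 − 3.36(18) + 0.0418(6000) − 1.67(31) = 31.2 − 60.48 + 250.8 − 51.77 = 169.75.
∂x/∂P_r = −1.67, so E_xy = -1.67·(31/169.75) ≈ -0.305.
E_xy < 0: the goods are complements.

-0.305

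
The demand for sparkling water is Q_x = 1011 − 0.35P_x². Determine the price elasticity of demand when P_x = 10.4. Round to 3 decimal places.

At P_x = 10.4, Q_x = 973.144.
dQ_x/dP_x = −2·0.35·P_x = −7.28.
Point elasticity E = (dQ_x/dP_x)·(P_x/Q_x) = -7.28 × 10.4/973.144 ≈ -0.078.
|E| < 1, so demand is inelastic at this price.

-0.078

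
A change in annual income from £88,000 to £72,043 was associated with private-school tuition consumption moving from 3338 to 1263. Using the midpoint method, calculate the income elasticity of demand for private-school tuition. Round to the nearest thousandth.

4.523

%ΔQ = (1263 − 3338)/[(3338+1263)/2] = -2075/2300.5 ≈ -0.9020.
%ΔI = (72,043 − 88,000)/[(88,000+72,043)/2] = -15957/80021.5 ≈ -0.1994.
E_I = %ΔQ/%ΔI ≈ 4.523.
E_I > 1: normal good (luxury).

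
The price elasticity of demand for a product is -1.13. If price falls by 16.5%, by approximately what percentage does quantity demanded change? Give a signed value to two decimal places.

18.65

%ΔQ ≈ E × %ΔP = (-1.13) × (-16.5%) ≈ 18.65%.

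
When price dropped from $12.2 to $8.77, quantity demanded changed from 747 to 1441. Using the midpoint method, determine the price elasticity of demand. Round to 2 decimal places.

%ΔQ = (1441 − 747)/[(747 + 1441)/2] = 694/1094 ≈ 0.6344.
%Δp = (8.77 − 12.2)/[(12.2 + 8.77)/2] = -3.43/10.485 ≈ -0.3271.
Arc elasticity E = %ΔQ/%Δp ≈ 0.6344/-0.3271 ≈ -1.94.
|E| > 1: demand is elastic over this range.

-1.94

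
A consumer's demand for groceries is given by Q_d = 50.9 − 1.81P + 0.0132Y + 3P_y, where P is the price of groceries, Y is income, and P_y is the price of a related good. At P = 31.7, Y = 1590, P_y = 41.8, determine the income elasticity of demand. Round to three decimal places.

Substituting, Q_d = 50.9 − 1.81(31.7) + 0.0132(1590) + 3(41.8) = 50.9 − 57.377 + 20.988 + 125.4 = 139.911.
∂Q_d/∂Y = +0.0132, so E_I = 0.0132·(1590/139.911) ≈ 0.150.
E_I ∈ (0,1): normal good (necessity).

0.150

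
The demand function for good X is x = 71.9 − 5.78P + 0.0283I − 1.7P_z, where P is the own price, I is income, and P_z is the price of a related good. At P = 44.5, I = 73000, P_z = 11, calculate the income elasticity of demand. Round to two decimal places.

First evaluate x: 71.9 − 5.78(44.5) + 0.0283(73000) − 1.7(11) = 71.9 − 257.21 + 2065.9 − 18.7 = 1861.89.
∂x/∂I = +0.0283, so E_I = 0.0283·(73000/1861.89) ≈ 1.11.
E_I > 1: normal good (luxury).

1.11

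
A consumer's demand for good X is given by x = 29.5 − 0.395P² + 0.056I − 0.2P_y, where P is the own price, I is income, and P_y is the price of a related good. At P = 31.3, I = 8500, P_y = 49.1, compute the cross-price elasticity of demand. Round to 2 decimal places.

x = 29.5 − 0.395(31.3)² + 0.056(8500) − 0.2(49.1) = 29.5 − 386.9776 + 476 − 9.82 = 108.7025.
∂x/∂P_y = −0.2, so E_xy = -0.2·(49.1/108.7025) ≈ -0.09.
E_xy < 0: the goods are complements.

-0.09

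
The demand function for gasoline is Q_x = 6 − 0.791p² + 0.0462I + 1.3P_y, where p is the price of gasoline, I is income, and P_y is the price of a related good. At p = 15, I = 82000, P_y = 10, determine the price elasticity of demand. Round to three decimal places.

First evaluate Q_x: 6 − 0.791(15)² + 0.0462(82000) + 1.3(10) = 6 − 177.975 + 3788.4 + 13 = 3629.425.
∂Q_x/∂p = −2·0.791·p = -23.73, so E_p = -23.73·(15/3629.425) ≈ -0.098.
|E_p| < 1: demand is inelastic.

-0.098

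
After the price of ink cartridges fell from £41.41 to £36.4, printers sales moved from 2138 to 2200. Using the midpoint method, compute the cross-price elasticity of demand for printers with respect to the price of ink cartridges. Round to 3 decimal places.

%ΔQ_x = (2200 − 2138)/[(2138+2200)/2] = 62/2169 ≈ 0.0286.
%ΔP_y = (36.4 − 41.41)/[(41.41+36.4)/2] ≈ -0.1288.
E_xy = 0.0286/-0.1288 ≈ -0.222.
E_xy < 0, so printers and ink cartridges are complements.

-0.222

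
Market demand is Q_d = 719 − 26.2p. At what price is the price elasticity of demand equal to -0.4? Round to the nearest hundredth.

Set −bp/(a − bp) = −0.4 ⇒ bp = 0.4(a − bp) ⇒ bp(1+0.4) = 0.4·a.
p = 0.4·719/(26.2·1.4) ≈ 7.84.

7.84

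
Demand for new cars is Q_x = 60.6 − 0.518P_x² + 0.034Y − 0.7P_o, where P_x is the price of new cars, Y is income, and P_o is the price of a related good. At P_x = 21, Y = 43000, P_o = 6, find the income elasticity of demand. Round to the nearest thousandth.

Substituting, Q_x = 60.6 − 0.518(21)² + 0.034(43000) − 0.7(6) = 60.6 − 228.438 + 1462 − 4.2 = 1289.962.
∂Q_x/∂Y = +0.034, so E_I = 0.034·(43000/1289.962) ≈ 1.133.
E_I > 1: normal good (luxury).

1.133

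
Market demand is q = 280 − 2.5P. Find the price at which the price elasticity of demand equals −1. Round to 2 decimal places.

For linear demand q = a − bP, E = −bP/(a − bP). |E| = 1 ⇒ bP = a − bP ⇒ P = a/(2b).
P = 280/(2·2.5) = 56.00.

56.00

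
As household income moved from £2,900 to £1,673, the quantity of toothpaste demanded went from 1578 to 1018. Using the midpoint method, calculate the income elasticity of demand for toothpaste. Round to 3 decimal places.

%ΔQ = (1018 − 1578)/[(1578+1018)/2] = -560/1298 ≈ -0.4314.
%ΔY = (1,673 − 2,900)/[(2,900+1,673)/2] = -1227/2286.5 ≈ -0.5366.
E_I = %ΔQ/%ΔY ≈ 0.804.
E_I ∈ (0,1): normal good (necessity).

0.804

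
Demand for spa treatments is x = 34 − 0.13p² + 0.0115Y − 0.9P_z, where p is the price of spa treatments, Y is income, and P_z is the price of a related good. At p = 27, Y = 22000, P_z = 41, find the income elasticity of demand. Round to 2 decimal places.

Evaluating quantity at (p, Y, P_z) gives x = 34 − 0.13(27)² + 0.0115(22000) − 0.9(41) = 34 − 94.77 + 253 − 36.9 = 155.33.
∂x/∂Y = +0.0115, so E_I = 0.0115·(22000/155.33) ≈ 1.63.
E_I > 1: normal good (luxury).

1.63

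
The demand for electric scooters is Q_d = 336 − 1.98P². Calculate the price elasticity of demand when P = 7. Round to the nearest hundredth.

-0.81

At P = 7, Q_d = 238.98.
dQ_d/dP = −2·1.98·P = −27.72.
Point elasticity E = (dQ_d/dP)·(P/Q_d) = -27.72 × 7/238.98 ≈ -0.81.
|E| < 1, so demand is inelastic at this price.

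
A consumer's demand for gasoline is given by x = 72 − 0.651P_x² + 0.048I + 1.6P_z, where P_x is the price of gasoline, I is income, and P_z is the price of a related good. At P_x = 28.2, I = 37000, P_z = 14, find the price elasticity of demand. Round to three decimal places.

Evaluating quantity at (P_x, I, P_z) gives x = 72 − 0.651(28.2)² + 0.048(37000) + 1.6(14) = 72 − 517.7012 + 1776 + 22.4 = 1352.6988.
∂x/∂P_x = −2·0.651·P_x = -36.7164, so E_p = -36.7164·(28.2/1352.6988) ≈ -0.765.
|E_p| < 1: demand is inelastic.

-0.765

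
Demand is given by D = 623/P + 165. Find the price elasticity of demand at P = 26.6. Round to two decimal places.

At P = 26.6, D = 188.4211.
dD/dP = −623/P² = −0.8805.
Point elasticity E = (dD/dP)·(P/D) = -0.8805 × 26.6/188.4211 ≈ -0.12.
|E| < 1, so demand is inelastic at this price.

-0.12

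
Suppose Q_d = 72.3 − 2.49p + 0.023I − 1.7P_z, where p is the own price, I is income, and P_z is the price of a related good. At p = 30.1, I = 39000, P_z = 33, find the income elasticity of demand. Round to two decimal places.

1.07

Substituting, Q_d = 72.3 − 2.49(30.1) + 0.023(39000) − 1.7(33) = 72.3 − 74.949 + 897 − 56.1 = 838.251.
∂Q_d/∂I = +0.023, so E_I = 0.023·(39000/838.251) ≈ 1.07.
E_I > 1: normal good (luxury).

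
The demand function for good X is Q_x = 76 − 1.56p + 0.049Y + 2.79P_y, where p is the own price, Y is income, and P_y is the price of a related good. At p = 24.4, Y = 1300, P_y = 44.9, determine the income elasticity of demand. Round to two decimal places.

0.28

At the given point, Q_x = 76 − 1.56(24.4) + 0.049(1300) + 2.79(44.9) = 76 − 38.064 + 63.7 + 125.271 = 226.907.
∂Q_x/∂Y = +0.049, so E_I = 0.049·(1300/226.907) ≈ 0.28.
E_I ∈ (0,1): normal good (necessity).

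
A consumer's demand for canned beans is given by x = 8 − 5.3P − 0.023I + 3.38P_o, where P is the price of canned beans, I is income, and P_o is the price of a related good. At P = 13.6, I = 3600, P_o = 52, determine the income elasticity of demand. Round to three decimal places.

x = 8 − 5.3(13.6) − 0.023(3600) + 3.38(52) = 8 − 72.08 − 82.8 + 175.76 = 28.88.
∂x/∂I = −0.023, so E_I = -0.023·(3600/28.88) ≈ -2.867.
E_I < 0: inferior good.

-2.867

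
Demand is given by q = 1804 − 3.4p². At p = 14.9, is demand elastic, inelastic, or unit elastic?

elastic

At p = 14.9, q = 1049.166.
dq/dp = −2·3.4·p = −101.32.
Point elasticity E = (dq/dp)·(p/q) = -101.32 × 14.9/1049.166 ≈ -1.439.
|E| ≈ 1.439 > 1, so demand is elastic.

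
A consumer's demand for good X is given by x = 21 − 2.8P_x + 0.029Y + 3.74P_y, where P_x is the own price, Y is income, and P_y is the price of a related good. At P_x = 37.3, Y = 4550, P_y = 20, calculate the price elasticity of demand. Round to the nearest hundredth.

-0.85

At the given point, x = 21 − 2.8(37.3) + 0.029(4550) + 3.74(20) = 21 − 104.44 + 131.95 + 74.8 = 123.31.
∂x/∂P_x = −2.8, so E_p = (−2.8)·(37.3/123.31) ≈ -0.85.
|E_p| < 1: demand is inelastic.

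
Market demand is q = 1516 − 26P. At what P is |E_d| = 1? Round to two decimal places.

29.15

For linear demand q = a − bP, E = −bP/(a − bP). |E| = 1 ⇒ bP = a − bP ⇒ P = a/(2b).
P = 1516/(2·26) ≈ 29.15.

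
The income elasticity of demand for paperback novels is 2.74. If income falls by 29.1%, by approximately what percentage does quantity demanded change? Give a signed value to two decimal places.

-79.73

%ΔQ ≈ E × %ΔI = (2.74) × (-29.1%) ≈ -79.73%.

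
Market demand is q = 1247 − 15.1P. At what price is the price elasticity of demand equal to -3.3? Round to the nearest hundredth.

Set −bP/(a − bP) = −3.3 ⇒ bP = 3.3(a − bP) ⇒ bP(1+3.3) = 3.3·a.
P = 3.3·1247/(15.1·4.3) ≈ 63.38.

63.38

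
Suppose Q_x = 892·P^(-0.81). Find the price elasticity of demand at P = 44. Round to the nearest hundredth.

For a Cobb–Douglas (constant-elasticity) form Q_x = A·P^α·…, the elasticity with respect to P equals the exponent α at every point.
Here the exponent on P is -0.81, so the price elasticity of demand is -0.81.

-0.81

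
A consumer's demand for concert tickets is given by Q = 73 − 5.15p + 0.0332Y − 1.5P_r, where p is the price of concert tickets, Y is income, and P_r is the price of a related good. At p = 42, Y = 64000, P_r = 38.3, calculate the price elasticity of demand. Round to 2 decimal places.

-0.11

Substituting, Q = 73 − 5.15(42) + 0.0332(64000) − 1.5(38.3) = 73 − 216.3 + 2124.8 − 57.45 = 1924.05.
∂Q/∂p = −5.15, so E_p = (−5.15)·(42/1924.05) ≈ -0.11.
|E_p| < 1: demand is inelastic.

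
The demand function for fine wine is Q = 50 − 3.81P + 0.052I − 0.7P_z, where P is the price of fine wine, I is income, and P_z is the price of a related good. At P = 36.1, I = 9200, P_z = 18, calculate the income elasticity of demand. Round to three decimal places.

First evaluate Q: 50 − 3.81(36.1) + 0.052(9200) − 0.7(18) = 50 − 137.541 + 478.4 − 12.6 = 378.259.
∂Q/∂I = +0.052, so E_I = 0.052·(9200/378.259) ≈ 1.265.
E_I > 1: normal good (luxury).

1.265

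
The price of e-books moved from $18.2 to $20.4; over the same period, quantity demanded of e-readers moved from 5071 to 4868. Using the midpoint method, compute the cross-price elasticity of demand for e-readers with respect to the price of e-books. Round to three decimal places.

-0.358

%ΔQ_x = (4868 − 5071)/[(5071+4868)/2] = -203/4969.5 ≈ -0.0408.
%ΔP_y = (20.4 − 18.2)/[(18.2+20.4)/2] ≈ 0.1140.
E_xy = -0.0408/0.1140 ≈ -0.358.
E_xy < 0, so e-readers and e-books are complements.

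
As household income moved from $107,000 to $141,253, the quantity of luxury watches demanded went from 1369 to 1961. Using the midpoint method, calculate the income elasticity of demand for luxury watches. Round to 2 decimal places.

1.29

%ΔQ = (1961 − 1369)/[(1369+1961)/2] = 592/1665 ≈ 0.3556.
%ΔM = (141,253 − 107,000)/[(107,000+141,253)/2] = 34253/124126.5 ≈ 0.2760.
E_I = %ΔQ/%ΔM ≈ 1.29.
E_I > 1: normal good (luxury).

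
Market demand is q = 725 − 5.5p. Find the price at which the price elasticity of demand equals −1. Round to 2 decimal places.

65.91

For linear demand q = a − bp, E = −bp/(a − bp). |E| = 1 ⇒ bp = a − bp ⇒ p = a/(2b).
p = 725/(2·5.5) ≈ 65.91.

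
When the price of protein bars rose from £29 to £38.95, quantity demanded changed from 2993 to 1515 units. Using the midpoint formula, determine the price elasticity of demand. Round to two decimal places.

-2.24

%Δq = (1515 − 2993)/[(2993 + 1515)/2] = -1478/2254 ≈ -0.6557.
%Δp = (38.95 − 29)/[(29 + 38.95)/2] = 9.95/33.975 ≈ 0.2929.
Arc elasticity E = %Δq/%Δp ≈ -0.6557/0.2929 ≈ -2.24.
|E| > 1: demand is elastic over this range.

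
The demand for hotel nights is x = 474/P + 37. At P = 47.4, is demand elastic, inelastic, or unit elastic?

At P = 47.4, x = 47.
dx/dP = −474/P² = −0.211.
Point elasticity E = (dx/dP)·(P/x) = -0.211 × 47.4/47 ≈ -0.213.
|E| ≈ 0.213 < 1, so demand is inelastic.

inelastic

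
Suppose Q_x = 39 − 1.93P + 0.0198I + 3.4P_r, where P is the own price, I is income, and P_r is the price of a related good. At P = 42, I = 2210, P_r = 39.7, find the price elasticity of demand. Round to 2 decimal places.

Evaluating quantity at (P, I, P_r) gives Q_x = 39 − 1.93(42) + 0.0198(2210) + 3.4(39.7) = 39 − 81.06 + 43.758 + 134.98 = 136.678.
∂Q_x/∂P = −1.93, so E_p = (−1.93)·(42/136.678) ≈ -0.59.
|E_p| < 1: demand is inelastic.

-0.59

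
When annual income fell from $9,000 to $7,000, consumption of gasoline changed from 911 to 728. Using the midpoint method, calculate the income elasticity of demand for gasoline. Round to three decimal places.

0.893

%ΔQ = (728 − 911)/[(911+728)/2] = -183/819.5 ≈ -0.2233.
%ΔY = (7,000 − 9,000)/[(9,000+7,000)/2] = -2000/8000 ≈ -0.2500.
E_I = %ΔQ/%ΔY ≈ 0.893.
E_I ∈ (0,1): normal good (necessity).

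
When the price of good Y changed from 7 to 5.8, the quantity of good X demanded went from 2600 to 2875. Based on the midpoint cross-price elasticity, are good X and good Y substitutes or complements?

%ΔQ_x = (2875 − 2600)/[(2600+2875)/2] = 275/2737.5 ≈ 0.1005.
%ΔP_y = (5.8 − 7)/[(7+5.8)/2] ≈ -0.1875.
E_xy = 0.1005/-0.1875 ≈ -0.536.
E_xy < 0, so the goods are complements.

complements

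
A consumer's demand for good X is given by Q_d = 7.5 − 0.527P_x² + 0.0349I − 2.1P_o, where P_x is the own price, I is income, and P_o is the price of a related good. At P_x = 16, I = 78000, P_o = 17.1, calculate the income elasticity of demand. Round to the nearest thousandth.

1.064

Substituting, Q_d = 7.5 − 0.527(16)² + 0.0349(78000) − 2.1(17.1) = 7.5 − 134.912 + 2722.2 − 35.91 = 2558.878.
∂Q_d/∂I = +0.0349, so E_I = 0.0349·(78000/2558.878) ≈ 1.064.
E_I > 1: normal good (luxury).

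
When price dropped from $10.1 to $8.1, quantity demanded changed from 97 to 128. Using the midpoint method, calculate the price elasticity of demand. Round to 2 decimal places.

-1.25

%Δq = (128 − 97)/[(97 + 128)/2] = 31/112.5 ≈ 0.2756.
%ΔP = (8.1 − 10.1)/[(10.1 + 8.1)/2] = -2/9.1 ≈ -0.2198.
Arc elasticity E = %Δq/%ΔP ≈ 0.2756/-0.2198 ≈ -1.25.
|E| > 1: demand is elastic over this range.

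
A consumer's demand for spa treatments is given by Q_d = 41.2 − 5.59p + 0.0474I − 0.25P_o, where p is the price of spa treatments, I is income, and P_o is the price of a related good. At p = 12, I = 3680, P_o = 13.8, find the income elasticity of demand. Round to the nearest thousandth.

1.202

First evaluate Q_d: 41.2 − 5.59(12) + 0.0474(3680) − 0.25(13.8) = 41.2 − 67.08 + 174.432 − 3.45 = 145.102.
∂Q_d/∂I = +0.0474, so E_I = 0.0474·(3680/145.102) ≈ 1.202.
E_I > 1: normal good (luxury).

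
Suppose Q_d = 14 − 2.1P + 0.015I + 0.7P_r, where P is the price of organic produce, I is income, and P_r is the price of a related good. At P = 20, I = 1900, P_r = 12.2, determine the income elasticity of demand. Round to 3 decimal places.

3.153

Evaluating quantity at (P, I, P_r) gives Q_d = 14 − 2.1(20) + 0.015(1900) + 0.7(12.2) = 14 − 42 + 28.5 + 8.54 = 9.04.
∂Q_d/∂I = +0.015, so E_I = 0.015·(1900/9.04) ≈ 3.153.
E_I > 1: normal good (luxury).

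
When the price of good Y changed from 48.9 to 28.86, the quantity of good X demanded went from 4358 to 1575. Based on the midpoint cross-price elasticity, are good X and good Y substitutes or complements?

substitutes

%ΔQ_x = (1575 − 4358)/[(4358+1575)/2] = -2783/2966.5 ≈ -0.9381.
%ΔP_y = (28.86 − 48.9)/[(48.9+28.86)/2] ≈ -0.5154.
E_xy = -0.9381/-0.5154 ≈ 1.820.
E_xy > 0, so the goods are substitutes.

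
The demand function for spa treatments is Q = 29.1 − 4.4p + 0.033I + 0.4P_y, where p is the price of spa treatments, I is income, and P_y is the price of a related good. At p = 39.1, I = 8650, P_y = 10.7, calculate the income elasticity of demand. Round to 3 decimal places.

Q = 29.1 − 4.4(39.1) + 0.033(8650) + 0.4(10.7) = 29.1 − 172.04 + 285.45 + 4.28 = 146.79.
∂Q/∂I = +0.033, so E_I = 0.033·(8650/146.79) ≈ 1.945.
E_I > 1: normal good (luxury).

1.945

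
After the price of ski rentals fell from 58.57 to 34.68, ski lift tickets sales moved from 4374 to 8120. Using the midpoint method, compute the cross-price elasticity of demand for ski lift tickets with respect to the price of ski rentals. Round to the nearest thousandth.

-1.170

%ΔQ_x = (8120 − 4374)/[(4374+8120)/2] = 3746/6247 ≈ 0.5996.
%ΔP_y = (34.68 − 58.57)/[(58.57+34.68)/2] ≈ -0.5124.
E_xy = 0.5996/-0.5124 ≈ -1.170.
E_xy < 0, so ski lift tickets and ski rentals are complements.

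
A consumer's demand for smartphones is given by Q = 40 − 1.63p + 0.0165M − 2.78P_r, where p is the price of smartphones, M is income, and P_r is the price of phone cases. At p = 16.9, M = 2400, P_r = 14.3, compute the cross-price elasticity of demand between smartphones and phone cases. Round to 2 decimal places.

-3.23

First evaluate Q: 40 − 1.63(16.9) + 0.0165(2400) − 2.78(14.3) = 40 − 27.547 + 39.6 − 39.754 = 12.299.
∂Q/∂P_r = −2.78, so E_xy = -2.78·(14.3/12.299) ≈ -3.23.
E_xy < 0: the goods are complements.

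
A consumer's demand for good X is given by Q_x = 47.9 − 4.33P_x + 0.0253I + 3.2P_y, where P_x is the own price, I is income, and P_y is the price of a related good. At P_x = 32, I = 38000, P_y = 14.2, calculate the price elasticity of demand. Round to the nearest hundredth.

Q_x = 47.9 − 4.33(32) + 0.0253(38000) + 3.2(14.2) = 47.9 − 138.56 + 961.4 + 45.44 = 916.18.
∂Q_x/∂P_x = −4.33, so E_p = (−4.33)·(32/916.18) ≈ -0.15.
|E_p| < 1: demand is inelastic.

-0.15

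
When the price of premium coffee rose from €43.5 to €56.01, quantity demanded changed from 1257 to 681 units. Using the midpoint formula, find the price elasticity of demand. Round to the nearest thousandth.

%ΔQ = (681 − 1257)/[(1257 + 681)/2] = -576/969 ≈ -0.5944.
%Δp = (56.01 − 43.5)/[(43.5 + 56.01)/2] = 12.51/49.755 ≈ 0.2514.
Arc elasticity E = %ΔQ/%Δp ≈ -0.5944/0.2514 ≈ -2.364.
|E| > 1: demand is elastic over this range.

-2.364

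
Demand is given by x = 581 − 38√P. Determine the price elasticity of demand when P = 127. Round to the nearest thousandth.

At P = 127, x = 152.7617.
dx/dP = −38/(2√P) = −38/(2·11.2694).
Point elasticity E = (dx/dP)·(P/x) = -1.686 × 127/152.7617 ≈ -1.402.
|E| > 1, so demand is elastic at this price.

-1.402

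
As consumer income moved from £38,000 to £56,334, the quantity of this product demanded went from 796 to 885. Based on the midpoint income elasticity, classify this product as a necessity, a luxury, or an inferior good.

necessity

%ΔQ = (885 − 796)/[(796+885)/2] = 89/840.5 ≈ 0.1059.
%ΔM = (56,334 − 38,000)/[(38,000+56,334)/2] = 18334/47167 ≈ 0.3887.
E_I = %ΔQ/%ΔM ≈ 0.272.
E_I ∈ (0,1): normal good (necessity).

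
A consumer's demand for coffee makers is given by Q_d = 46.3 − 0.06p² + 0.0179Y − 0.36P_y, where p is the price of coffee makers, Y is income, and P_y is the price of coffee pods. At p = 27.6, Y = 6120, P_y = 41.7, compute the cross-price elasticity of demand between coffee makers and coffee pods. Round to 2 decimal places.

Substituting, Q_d = 46.3 − 0.06(27.6)² + 0.0179(6120) − 0.36(41.7) = 46.3 − 45.7056 + 109.548 − 15.012 = 95.1304.
∂Q_d/∂P_y = −0.36, so E_xy = -0.36·(41.7/95.1304) ≈ -0.16.
E_xy < 0: the goods are complements.

-0.16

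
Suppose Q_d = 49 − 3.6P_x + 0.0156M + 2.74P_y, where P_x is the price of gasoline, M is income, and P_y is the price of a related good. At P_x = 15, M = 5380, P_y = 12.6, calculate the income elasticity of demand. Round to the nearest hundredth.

0.74

Evaluating quantity at (P_x, M, P_y) gives Q_d = 49 − 3.6(15) + 0.0156(5380) + 2.74(12.6) = 49 − 54 + 83.928 + 34.524 = 113.452.
∂Q_d/∂M = +0.0156, so E_I = 0.0156·(5380/113.452) ≈ 0.74.
E_I ∈ (0,1): normal good (necessity).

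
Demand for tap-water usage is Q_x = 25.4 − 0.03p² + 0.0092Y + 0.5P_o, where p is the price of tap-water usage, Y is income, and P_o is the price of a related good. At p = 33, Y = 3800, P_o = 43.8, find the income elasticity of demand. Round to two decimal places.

Evaluating quantity at (p, Y, P_o) gives Q_x = 25.4 − 0.03(33)² + 0.0092(3800) + 0.5(43.8) = 25.4 − 32.67 + 34.96 + 21.9 = 49.59.
∂Q_x/∂Y = +0.0092, so E_I = 0.0092·(3800/49.59) ≈ 0.70.
E_I ∈ (0,1): normal good (necessity).

0.70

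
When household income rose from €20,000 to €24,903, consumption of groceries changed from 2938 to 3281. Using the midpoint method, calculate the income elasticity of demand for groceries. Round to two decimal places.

0.51

%ΔQ = (3281 − 2938)/[(2938+3281)/2] = 343/3109.5 ≈ 0.1103.
%ΔY = (24,903 − 20,000)/[(20,000+24,903)/2] = 4903/22451.5 ≈ 0.2184.
E_I = %ΔQ/%ΔY ≈ 0.51.
E_I ∈ (0,1): normal good (necessity).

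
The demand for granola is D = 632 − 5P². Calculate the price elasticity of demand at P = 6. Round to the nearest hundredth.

-0.80

At P = 6, D = 452.
dD/dP = −2·5·P = −60.
Point elasticity E = (dD/dP)·(P/D) = -60 × 6/452 ≈ -0.80.
|E| < 1, so demand is inelastic at this price.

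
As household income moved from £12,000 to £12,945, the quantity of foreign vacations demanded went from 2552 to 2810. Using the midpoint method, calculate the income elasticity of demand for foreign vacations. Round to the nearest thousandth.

%ΔQ = (2810 − 2552)/[(2552+2810)/2] = 258/2681 ≈ 0.0962.
%ΔI = (12,945 − 12,000)/[(12,000+12,945)/2] = 945/12472.5 ≈ 0.0758.
E_I = %ΔQ/%ΔI ≈ 1.270.
E_I > 1: normal good (luxury).

1.270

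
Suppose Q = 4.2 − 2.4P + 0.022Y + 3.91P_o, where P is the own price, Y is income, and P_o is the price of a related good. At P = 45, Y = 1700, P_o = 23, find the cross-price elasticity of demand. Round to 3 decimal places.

3.822

Evaluating quantity at (P, Y, P_o) gives Q = 4.2 − 2.4(45) + 0.022(1700) + 3.91(23) = 4.2 − 108 + 37.4 + 89.93 = 23.53.
∂Q/∂P_o = +3.91, so E_xy = 3.91·(23/23.53) ≈ 3.822.
E_xy > 0: the goods are substitutes.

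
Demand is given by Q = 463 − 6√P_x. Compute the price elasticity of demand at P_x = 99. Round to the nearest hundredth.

At P_x = 99, Q = 403.3008.
dQ/dP_x = −6/(2√P_x) = −6/(2·9.9499).
Point elasticity E = (dQ/dP_x)·(P_x/Q) = -0.3015 × 99/403.3008 ≈ -0.07.
|E| < 1, so demand is inelastic at this price.

-0.07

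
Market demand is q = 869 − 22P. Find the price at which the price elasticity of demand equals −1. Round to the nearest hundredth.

19.75

For linear demand q = a − bP, E = −bP/(a − bP). |E| = 1 ⇒ bP = a − bP ⇒ P = a/(2b).
P = 869/(2·22) = 19.75.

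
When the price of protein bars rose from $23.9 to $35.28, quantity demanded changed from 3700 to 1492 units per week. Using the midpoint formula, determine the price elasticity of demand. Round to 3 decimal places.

%ΔQ = (1492 − 3700)/[(3700 + 1492)/2] = -2208/2596 ≈ -0.8505.
%Δp = (35.28 − 23.9)/[(23.9 + 35.28)/2] = 11.38/29.59 ≈ 0.3846.
Arc elasticity E = %ΔQ/%Δp ≈ -0.8505/0.3846 ≈ -2.212.
|E| > 1: demand is elastic over this range.

-2.212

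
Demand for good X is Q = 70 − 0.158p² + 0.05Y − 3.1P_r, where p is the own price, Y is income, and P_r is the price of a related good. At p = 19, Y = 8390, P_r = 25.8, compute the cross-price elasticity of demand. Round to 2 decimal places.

-0.23

Substituting, Q = 70 − 0.158(19)² + 0.05(8390) − 3.1(25.8) = 70 − 57.038 + 419.5 − 79.98 = 352.482.
∂Q/∂P_r = −3.1, so E_xy = -3.1·(25.8/352.482) ≈ -0.23.
E_xy < 0: the goods are complements.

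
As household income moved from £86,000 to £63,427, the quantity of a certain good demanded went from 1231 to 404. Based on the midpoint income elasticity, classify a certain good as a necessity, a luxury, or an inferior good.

%ΔQ = (404 − 1231)/[(1231+404)/2] = -827/817.5 ≈ -1.0116.
%ΔI = (63,427 − 86,000)/[(86,000+63,427)/2] = -22573/74713.5 ≈ -0.3021.
E_I = %ΔQ/%ΔI ≈ 3.348.
E_I > 1: normal good (luxury).

luxury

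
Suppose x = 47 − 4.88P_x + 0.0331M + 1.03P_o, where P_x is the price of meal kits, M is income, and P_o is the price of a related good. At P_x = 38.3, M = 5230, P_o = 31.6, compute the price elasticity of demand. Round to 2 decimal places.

Substituting, x = 47 − 4.88(38.3) + 0.0331(5230) + 1.03(31.6) = 47 − 186.904 + 173.113 + 32.548 = 65.757.
∂x/∂P_x = −4.88, so E_p = (−4.88)·(38.3/65.757) ≈ -2.84.
|E_p| > 1: demand is elastic.

-2.84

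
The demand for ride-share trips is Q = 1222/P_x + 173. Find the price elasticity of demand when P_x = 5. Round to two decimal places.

-0.59

At P_x = 5, Q = 417.4.
dQ/dP_x = −1222/P_x² = −48.88.
Point elasticity E = (dQ/dP_x)·(P_x/Q) = -48.88 × 5/417.4 ≈ -0.59.
|E| < 1, so demand is inelastic at this price.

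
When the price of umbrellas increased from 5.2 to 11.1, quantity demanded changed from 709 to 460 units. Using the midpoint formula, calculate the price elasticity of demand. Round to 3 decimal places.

-0.588

%ΔQ = (460 − 709)/[(709 + 460)/2] = -249/584.5 ≈ -0.4260.
%ΔP = (11.1 − 5.2)/[(5.2 + 11.1)/2] = 5.9/8.15 ≈ 0.7239.
Arc elasticity E = %ΔQ/%ΔP ≈ -0.4260/0.7239 ≈ -0.588.
|E| < 1: demand is inelastic over this range.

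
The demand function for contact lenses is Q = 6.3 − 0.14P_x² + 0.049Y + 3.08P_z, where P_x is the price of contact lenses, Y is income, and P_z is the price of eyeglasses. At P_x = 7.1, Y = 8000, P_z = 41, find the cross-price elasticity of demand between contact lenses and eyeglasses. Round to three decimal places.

Evaluating quantity at (P_x, Y, P_z) gives Q = 6.3 − 0.14(7.1)² + 0.049(8000) + 3.08(41) = 6.3 − 7.0574 + 392 + 126.28 = 517.5226.
∂Q/∂P_z = +3.08, so E_xy = 3.08·(41/517.5226) ≈ 0.244.
E_xy > 0: the goods are substitutes.

0.244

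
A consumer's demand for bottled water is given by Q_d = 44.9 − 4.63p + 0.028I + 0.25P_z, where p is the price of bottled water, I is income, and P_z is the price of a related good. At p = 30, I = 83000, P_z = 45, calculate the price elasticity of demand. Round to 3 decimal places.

Q_d = 44.9 − 4.63(30) + 0.028(83000) + 0.25(45) = 44.9 − 138.9 + 2324 + 11.25 = 2241.25.
∂Q_d/∂p = −4.63, so E_p = (−4.63)·(30/2241.25) ≈ -0.062.
|E_p| < 1: demand is inelastic.

-0.062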